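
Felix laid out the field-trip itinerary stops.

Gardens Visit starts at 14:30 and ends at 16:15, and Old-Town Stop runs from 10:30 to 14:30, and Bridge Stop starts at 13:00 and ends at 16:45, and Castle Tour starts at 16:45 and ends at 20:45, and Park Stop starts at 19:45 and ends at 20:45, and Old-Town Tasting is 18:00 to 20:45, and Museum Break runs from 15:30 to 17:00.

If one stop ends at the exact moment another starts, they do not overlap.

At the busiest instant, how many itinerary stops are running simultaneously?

3

Sort all start/end points and keep a running count:
10:30 start Old-Town Stop → 1
13:00 start Bridge Stop → 2
14:30 end Old-Town Stop → 1
14:30 start Gardens Visit → 2
15:30 start Museum Break → 3
16:15 end Gardens Visit → 2
16:45 end Bridge Stop → 1
16:45 start Castle Tour → 2
17:00 end Museum Break → 1
18:00 start Old-Town Tasting → 2
19:45 start Park Stop → 3
20:45 end Castle Tour → 2
20:45 end Old-Town Tasting → 1
20:45 end Park Stop → 0
Peak is 3, at 15:30 (Bridge Stop, Gardens Visit, Museum Break).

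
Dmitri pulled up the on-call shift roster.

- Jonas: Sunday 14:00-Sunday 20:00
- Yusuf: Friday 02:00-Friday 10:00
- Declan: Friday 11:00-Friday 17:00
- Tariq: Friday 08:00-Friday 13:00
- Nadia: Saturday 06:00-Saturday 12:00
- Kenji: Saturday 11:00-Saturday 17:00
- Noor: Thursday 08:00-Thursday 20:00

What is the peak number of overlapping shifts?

2

Sweep the timeline, counting +1 at each start and −1 at each end (ends before starts at a tie):
Thursday 08:00 start Noor → 1
Thursday 20:00 end Noor → 0
Friday 02:00 start Yusuf → 1
Friday 08:00 start Tariq → 2
Friday 10:00 end Yusuf → 1
Friday 11:00 start Declan → 2
Friday 13:00 end Tariq → 1
Friday 17:00 end Declan → 0
Saturday 06:00 start Nadia → 1
Saturday 11:00 start Kenji → 2
Saturday 12:00 end Nadia → 1
Saturday 17:00 end Kenji → 0
Sunday 14:00 start Jonas → 1
Sunday 20:00 end Jonas → 0
Peak is 2, at Friday 08:00 (Tariq, Yusuf).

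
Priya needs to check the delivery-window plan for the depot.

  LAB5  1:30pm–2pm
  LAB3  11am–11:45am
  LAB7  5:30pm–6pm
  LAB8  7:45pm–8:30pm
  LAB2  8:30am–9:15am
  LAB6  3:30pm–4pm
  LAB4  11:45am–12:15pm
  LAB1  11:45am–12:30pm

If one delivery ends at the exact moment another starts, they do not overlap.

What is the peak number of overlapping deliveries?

Sort all start/end points and keep a running count:
8:30am start LAB2 → 1
9:15am end LAB2 → 0
11am start LAB3 → 1
11:45am end LAB3 → 0
11:45am start LAB1 → 1
11:45am start LAB4 → 2
12:15pm end LAB4 → 1
12:30pm end LAB1 → 0
1:30pm start LAB5 → 1
2pm end LAB5 → 0
3:30pm start LAB6 → 1
4pm end LAB6 → 0
5:30pm start LAB7 → 1
6pm end LAB7 → 0
7:45pm start LAB8 → 1
8:30pm end LAB8 → 0
Peak is 2, at 11:45am (LAB1, LAB4).

2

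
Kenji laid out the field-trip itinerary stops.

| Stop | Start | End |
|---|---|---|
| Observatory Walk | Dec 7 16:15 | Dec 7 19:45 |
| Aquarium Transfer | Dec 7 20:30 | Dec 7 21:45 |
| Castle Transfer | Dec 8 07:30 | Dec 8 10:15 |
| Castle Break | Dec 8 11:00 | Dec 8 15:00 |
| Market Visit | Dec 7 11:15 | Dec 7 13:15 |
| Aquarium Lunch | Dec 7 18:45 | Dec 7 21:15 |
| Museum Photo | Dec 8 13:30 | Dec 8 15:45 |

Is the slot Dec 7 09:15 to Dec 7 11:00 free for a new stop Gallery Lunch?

Market Visit: starts Dec 7 11:15 at or after Gallery Lunch ends Dec 7 11:00 → clear.
Observatory Walk: starts Dec 7 16:15 at or after Gallery Lunch ends Dec 7 11:00 → clear.
Aquarium Lunch: starts Dec 7 18:45 at or after Gallery Lunch ends Dec 7 11:00 → clear.
Aquarium Transfer: starts Dec 7 20:30 at or after Gallery Lunch ends Dec 7 11:00 → clear.
Castle Transfer: starts Dec 8 07:30 at or after Gallery Lunch ends Dec 7 11:00 → clear.
Castle Break: starts Dec 8 11:00 at or after Gallery Lunch ends Dec 7 11:00 → clear.
Museum Photo: starts Dec 8 13:30 at or after Gallery Lunch ends Dec 7 11:00 → clear.

Yes — the slot is free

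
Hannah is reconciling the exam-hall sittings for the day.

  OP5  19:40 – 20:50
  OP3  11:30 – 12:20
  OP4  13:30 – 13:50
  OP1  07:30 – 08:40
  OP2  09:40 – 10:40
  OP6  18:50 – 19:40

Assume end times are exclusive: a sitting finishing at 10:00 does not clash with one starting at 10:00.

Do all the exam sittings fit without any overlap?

Yes

Sorted by start: OP1, OP2, OP3, OP4, OP6, OP5.
OP2 starts after OP1 ends — done with OP1.
OP3 starts after OP2 ends — done with OP2.
OP4 starts after OP3 ends — done with OP3.
OP6 starts after OP4 ends — done with OP4.
OP5 starts exactly when OP6 ends (back-to-back, no overlap).
Every pair is clear; the schedule has no overlaps.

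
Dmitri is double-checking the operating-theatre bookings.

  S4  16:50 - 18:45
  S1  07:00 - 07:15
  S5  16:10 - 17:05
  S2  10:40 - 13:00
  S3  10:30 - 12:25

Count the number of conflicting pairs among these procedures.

Two intervals overlap when each starts before the other ends.
Sorted by start: S1, S3, S2, S5, S4.
S3 starts after S1 ends — done with S1.
S2 starts before S3 ends → S3 and S2 overlap.
S5 starts after S3 ends — done with S3.
S5 starts after S2 ends — done with S2.
S4 starts before S5 ends → S5 and S4 overlap.
Overlapping pairs: S2 & S3, S4 & S5 — 2 in total.

2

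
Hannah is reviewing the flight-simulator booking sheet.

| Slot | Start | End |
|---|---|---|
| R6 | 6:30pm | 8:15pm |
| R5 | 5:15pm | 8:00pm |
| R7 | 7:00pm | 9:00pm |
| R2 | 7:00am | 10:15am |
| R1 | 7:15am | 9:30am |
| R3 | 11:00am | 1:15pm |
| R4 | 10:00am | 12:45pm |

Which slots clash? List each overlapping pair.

R1 & R2, R2 & R4, R3 & R4, R5 & R6, R5 & R7, R6 & R7

Sorted by start: R2, R1, R4, R3, R5, R6, R7.
R1 starts before R2 ends → R2 and R1 overlap.
R4 starts before R2 ends → R2 and R4 overlap.
R3 starts after R2 ends, so nothing later overlaps R2 either.
R4 starts after R1 ends, so nothing later overlaps R1 either.
R3 starts before R4 ends → R4 and R3 overlap.
R5 starts after R4 ends, so nothing later overlaps R4 either.
R5 starts after R3 ends, so nothing later overlaps R3 either.
R6 starts before R5 ends → R5 and R6 overlap.
R7 starts before R5 ends → R5 and R7 overlap.
R7 starts before R6 ends → R6 and R7 overlap.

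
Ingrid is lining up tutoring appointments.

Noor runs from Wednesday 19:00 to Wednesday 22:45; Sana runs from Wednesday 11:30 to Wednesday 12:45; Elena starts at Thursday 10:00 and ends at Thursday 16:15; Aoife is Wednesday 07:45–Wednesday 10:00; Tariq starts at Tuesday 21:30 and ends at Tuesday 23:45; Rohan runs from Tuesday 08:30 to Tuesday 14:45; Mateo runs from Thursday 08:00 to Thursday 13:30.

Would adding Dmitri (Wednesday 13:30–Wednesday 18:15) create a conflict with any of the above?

Rohan: ends Tuesday 14:45 at or before Dmitri starts Wednesday 13:30 → clear.
Tariq: ends Tuesday 23:45 at or before Dmitri starts Wednesday 13:30 → clear.
Aoife: ends Wednesday 10:00 at or before Dmitri starts Wednesday 13:30 → clear.
Sana: ends Wednesday 12:45 at or before Dmitri starts Wednesday 13:30 → clear.
Noor: starts Wednesday 19:00 at or after Dmitri ends Wednesday 18:15 → clear.
Mateo: starts Thursday 08:00 at or after Dmitri ends Wednesday 18:15 → clear.
Elena: starts Thursday 10:00 at or after Dmitri ends Wednesday 18:15 → clear.

No — it doesn't clash with anything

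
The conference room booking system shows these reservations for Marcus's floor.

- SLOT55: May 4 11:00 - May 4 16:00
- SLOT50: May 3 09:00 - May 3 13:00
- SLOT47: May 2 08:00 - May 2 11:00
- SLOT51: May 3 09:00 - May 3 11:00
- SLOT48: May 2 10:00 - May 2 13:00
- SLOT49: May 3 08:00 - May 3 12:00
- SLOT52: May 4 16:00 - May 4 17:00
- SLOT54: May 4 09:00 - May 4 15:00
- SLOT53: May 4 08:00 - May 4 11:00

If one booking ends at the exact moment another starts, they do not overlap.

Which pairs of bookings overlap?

Two intervals overlap when each starts before the other ends.
Sorted by start: SLOT47, SLOT48, SLOT49, SLOT50, SLOT51, SLOT53, SLOT54, SLOT55, SLOT52.
SLOT48 starts before SLOT47 ends → SLOT47 and SLOT48 overlap.
SLOT49 starts after SLOT47 ends, so SLOT47 has no further overlaps.
SLOT49 starts after SLOT48 ends, so SLOT48 has no further overlaps.
SLOT50 starts before SLOT49 ends → SLOT49 and SLOT50 overlap.
SLOT51 starts before SLOT49 ends → SLOT49 and SLOT51 overlap.
SLOT53 starts after SLOT49 ends, so SLOT49 has no further overlaps.
SLOT51 starts before SLOT50 ends → SLOT50 and SLOT51 overlap.
SLOT53 starts after SLOT50 ends, so SLOT50 has no further overlaps.
SLOT53 starts after SLOT51 ends, so SLOT51 has no further overlaps.
SLOT54 starts before SLOT53 ends → SLOT53 and SLOT54 overlap.
SLOT55 starts exactly when SLOT53 ends (back-to-back, no overlap), so SLOT53 has no further overlaps.
SLOT55 starts before SLOT54 ends → SLOT54 and SLOT55 overlap.
SLOT52 starts after SLOT54 ends.
SLOT52 starts exactly when SLOT55 ends (back-to-back, no overlap).

SLOT47 & SLOT48, SLOT49 & SLOT50, SLOT49 & SLOT51, SLOT50 & SLOT51, SLOT53 & SLOT54, SLOT54 & SLOT55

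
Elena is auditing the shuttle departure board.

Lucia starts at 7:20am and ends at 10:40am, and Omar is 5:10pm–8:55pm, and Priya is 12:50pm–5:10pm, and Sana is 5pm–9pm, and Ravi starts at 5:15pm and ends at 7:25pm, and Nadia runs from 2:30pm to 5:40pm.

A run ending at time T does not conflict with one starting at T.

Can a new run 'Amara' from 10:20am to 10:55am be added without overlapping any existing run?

Lucia: starts 7:20am before Amara ends 10:55am, and ends 10:40am after Amara starts 10:20am → overlap.
Priya: starts 12:50pm at or after Amara ends 10:55am → clear.
Nadia: starts 2:30pm at or after Amara ends 10:55am → clear.
Sana: starts 5pm at or after Amara ends 10:55am → clear.
Omar: starts 5:10pm at or after Amara ends 10:55am → clear.
Ravi: starts 5:15pm at or after Amara ends 10:55am → clear.
Amara overlaps Lucia.

No — it overlaps Lucia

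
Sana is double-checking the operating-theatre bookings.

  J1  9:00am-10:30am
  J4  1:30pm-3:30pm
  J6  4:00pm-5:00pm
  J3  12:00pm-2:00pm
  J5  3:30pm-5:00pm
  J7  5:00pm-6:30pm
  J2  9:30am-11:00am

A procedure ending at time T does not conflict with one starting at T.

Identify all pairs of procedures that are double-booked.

J1 & J2, J3 & J4, J5 & J6

Sorted by start: J1, J2, J3, J4, J5, J6, J7.
J2 starts before J1 ends → J1 and J2 overlap.
J3 starts after J1 ends, so nothing later overlaps J1 either.
J3 starts after J2 ends, so nothing later overlaps J2 either.
J4 starts before J3 ends → J3 and J4 overlap.
J5 starts after J3 ends, so nothing later overlaps J3 either.
J5 starts exactly when J4 ends (back-to-back, no overlap), so nothing later overlaps J4 either.
J6 starts before J5 ends → J5 and J6 overlap.
J7 starts exactly when J5 ends (back-to-back, no overlap).
J7 starts exactly when J6 ends (back-to-back, no overlap).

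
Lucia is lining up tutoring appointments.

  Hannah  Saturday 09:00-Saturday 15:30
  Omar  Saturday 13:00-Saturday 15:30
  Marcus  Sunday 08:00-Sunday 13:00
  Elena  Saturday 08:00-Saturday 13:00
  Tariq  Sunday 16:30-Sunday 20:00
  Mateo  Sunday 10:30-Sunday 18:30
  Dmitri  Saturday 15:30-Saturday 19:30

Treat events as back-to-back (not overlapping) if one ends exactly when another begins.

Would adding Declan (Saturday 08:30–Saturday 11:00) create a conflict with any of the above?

Elena: starts Saturday 08:00 before Declan ends Saturday 11:00, and ends Saturday 13:00 after Declan starts Saturday 08:30 → overlap.
Hannah: starts Saturday 09:00 before Declan ends Saturday 11:00, and ends Saturday 15:30 after Declan starts Saturday 08:30 → overlap.
Omar: starts Saturday 13:00 at or after Declan ends Saturday 11:00 → clear.
Dmitri: starts Saturday 15:30 at or after Declan ends Saturday 11:00 → clear.
Marcus: starts Sunday 08:00 at or after Declan ends Saturday 11:00 → clear.
Mateo: starts Sunday 10:30 at or after Declan ends Saturday 11:00 → clear.
Tariq: starts Sunday 16:30 at or after Declan ends Saturday 11:00 → clear.
Declan overlaps Elena, Hannah.

Yes — it overlaps Elena, Hannah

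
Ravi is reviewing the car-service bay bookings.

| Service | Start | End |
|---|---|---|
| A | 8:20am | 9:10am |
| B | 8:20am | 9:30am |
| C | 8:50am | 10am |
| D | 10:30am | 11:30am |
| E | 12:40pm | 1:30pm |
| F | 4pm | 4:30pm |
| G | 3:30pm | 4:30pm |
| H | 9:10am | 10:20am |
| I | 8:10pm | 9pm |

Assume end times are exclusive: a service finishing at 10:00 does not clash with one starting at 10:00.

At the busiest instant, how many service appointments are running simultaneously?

3

Sort all start/end points and keep a running count:
8:20am start A → 1
8:20am start B → 2
8:50am start C → 3
9:10am end A → 2
9:10am start H → 3
9:30am end B → 2
10am end C → 1
10:20am end H → 0
10:30am start D → 1
11:30am end D → 0
12:40pm start E → 1
1:30pm end E → 0
3:30pm start G → 1
4pm start F → 2
4:30pm end F → 1
4:30pm end G → 0
8:10pm start I → 1
9pm end I → 0
Peak is 3, at 8:50am (A, B, C).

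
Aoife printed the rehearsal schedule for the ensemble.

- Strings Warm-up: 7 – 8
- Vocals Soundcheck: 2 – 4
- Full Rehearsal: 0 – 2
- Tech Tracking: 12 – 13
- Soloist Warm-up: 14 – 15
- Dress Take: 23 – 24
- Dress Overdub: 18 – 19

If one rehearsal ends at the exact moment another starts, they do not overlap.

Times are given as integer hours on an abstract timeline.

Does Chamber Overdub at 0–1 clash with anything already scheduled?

Full Rehearsal: starts 0 before Chamber Overdub ends 1, and ends 2 after Chamber Overdub starts 0 → overlap.
Vocals Soundcheck: starts 2 at or after Chamber Overdub ends 1 → clear.
Strings Warm-up: starts 7 at or after Chamber Overdub ends 1 → clear.
Tech Tracking: starts 12 at or after Chamber Overdub ends 1 → clear.
Soloist Warm-up: starts 14 at or after Chamber Overdub ends 1 → clear.
Dress Overdub: starts 18 at or after Chamber Overdub ends 1 → clear.
Dress Take: starts 23 at or after Chamber Overdub ends 1 → clear.
Chamber Overdub overlaps Full Rehearsal.

Yes — it overlaps Full Rehearsal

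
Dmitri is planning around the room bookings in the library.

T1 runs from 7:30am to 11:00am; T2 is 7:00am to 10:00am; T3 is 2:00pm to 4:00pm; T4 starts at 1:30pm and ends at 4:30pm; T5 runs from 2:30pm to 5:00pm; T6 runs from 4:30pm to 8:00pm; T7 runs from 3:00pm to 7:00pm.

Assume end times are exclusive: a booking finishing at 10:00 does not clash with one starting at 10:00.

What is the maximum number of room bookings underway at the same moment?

Sweep the timeline, counting +1 at each start and −1 at each end (ends before starts at a tie):
7:00am start T2 → 1
7:30am start T1 → 2
10:00am end T2 → 1
11:00am end T1 → 0
1:30pm start T4 → 1
2:00pm start T3 → 2
2:30pm start T5 → 3
3:00pm start T7 → 4
4:00pm end T3 → 3
4:30pm end T4 → 2
4:30pm start T6 → 3
5:00pm end T5 → 2
7:00pm end T7 → 1
8:00pm end T6 → 0
Peak is 4, at 3:00pm (T3, T4, T5, T7).

4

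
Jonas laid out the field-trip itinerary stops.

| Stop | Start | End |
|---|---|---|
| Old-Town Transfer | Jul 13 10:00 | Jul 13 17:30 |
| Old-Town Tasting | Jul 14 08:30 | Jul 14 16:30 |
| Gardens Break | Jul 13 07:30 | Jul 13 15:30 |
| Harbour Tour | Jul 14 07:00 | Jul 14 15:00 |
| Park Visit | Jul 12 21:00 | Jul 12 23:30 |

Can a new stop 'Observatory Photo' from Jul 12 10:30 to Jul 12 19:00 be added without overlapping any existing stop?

Yes — the slot is free

Park Visit: starts Jul 12 21:00 at or after Observatory Photo ends Jul 12 19:00 → clear.
Gardens Break: starts Jul 13 07:30 at or after Observatory Photo ends Jul 12 19:00 → clear.
Old-Town Transfer: starts Jul 13 10:00 at or after Observatory Photo ends Jul 12 19:00 → clear.
Harbour Tour: starts Jul 14 07:00 at or after Observatory Photo ends Jul 12 19:00 → clear.
Old-Town Tasting: starts Jul 14 08:30 at or after Observatory Photo ends Jul 12 19:00 → clear.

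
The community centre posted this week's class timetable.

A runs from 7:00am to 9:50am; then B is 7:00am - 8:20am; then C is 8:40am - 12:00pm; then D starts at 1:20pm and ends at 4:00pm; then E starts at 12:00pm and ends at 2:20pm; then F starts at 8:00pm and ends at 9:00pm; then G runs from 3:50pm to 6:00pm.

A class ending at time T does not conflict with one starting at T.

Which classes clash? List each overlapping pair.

A & B, A & C, D & E, D & G

Check each pair: they overlap iff neither finishes before the other starts.
Sorted by start: A, B, C, E, D, G, F.
B starts before A ends → A and B overlap.
C starts before A ends → A and C overlap.
E starts after A ends; A is clear from here.
C starts after B ends; B is clear from here.
E starts exactly when C ends (back-to-back, no overlap); C is clear from here.
D starts before E ends → E and D overlap.
G starts after E ends; E is clear from here.
G starts before D ends → D and G overlap.
F starts after D ends.
F starts after G ends.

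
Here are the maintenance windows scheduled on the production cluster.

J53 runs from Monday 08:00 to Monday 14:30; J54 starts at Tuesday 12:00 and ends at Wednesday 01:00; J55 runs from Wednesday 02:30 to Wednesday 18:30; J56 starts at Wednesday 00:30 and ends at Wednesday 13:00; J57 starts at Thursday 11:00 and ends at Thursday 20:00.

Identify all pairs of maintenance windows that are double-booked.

Check each pair: they overlap iff neither finishes before the other starts.
Sorted by start: J53, J54, J56, J55, J57.
J54 starts after J53 ends; J53 is clear from here.
J56 starts before J54 ends → J54 and J56 overlap.
J55 starts after J54 ends; J54 is clear from here.
J55 starts before J56 ends → J56 and J55 overlap.
J57 starts after J56 ends.
J57 starts after J55 ends.

J54 & J56, J55 & J56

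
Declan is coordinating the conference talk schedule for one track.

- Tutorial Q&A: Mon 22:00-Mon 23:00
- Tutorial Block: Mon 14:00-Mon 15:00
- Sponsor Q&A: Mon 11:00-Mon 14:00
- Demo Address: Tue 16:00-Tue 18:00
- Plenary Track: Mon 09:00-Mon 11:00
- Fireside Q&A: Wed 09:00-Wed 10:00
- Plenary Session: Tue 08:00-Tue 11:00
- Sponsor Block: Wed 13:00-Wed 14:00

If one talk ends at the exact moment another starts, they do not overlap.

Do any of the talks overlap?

No

Check each pair: they overlap iff neither finishes before the other starts.
Sorted by start: Plenary Track, Sponsor Q&A, Tutorial Block, Tutorial Q&A, Plenary Session, Demo Address, Fireside Q&A, Sponsor Block.
Sponsor Q&A starts exactly when Plenary Track ends (back-to-back, no overlap); Plenary Track is clear from here.
Tutorial Block starts exactly when Sponsor Q&A ends (back-to-back, no overlap); Sponsor Q&A is clear from here.
Tutorial Q&A starts after Tutorial Block ends; Tutorial Block is clear from here.
Plenary Session starts after Tutorial Q&A ends; Tutorial Q&A is clear from here.
Demo Address starts after Plenary Session ends; Plenary Session is clear from here.
Fireside Q&A starts after Demo Address ends; Demo Address is clear from here.
Sponsor Block starts after Fireside Q&A ends.
Every pair is clear; the schedule has no overlaps.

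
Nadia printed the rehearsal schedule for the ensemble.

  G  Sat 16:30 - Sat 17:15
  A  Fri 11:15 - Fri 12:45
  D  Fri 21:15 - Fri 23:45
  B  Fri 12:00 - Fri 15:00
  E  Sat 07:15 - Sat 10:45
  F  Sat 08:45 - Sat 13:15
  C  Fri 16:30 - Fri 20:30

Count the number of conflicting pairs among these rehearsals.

Two intervals overlap when each starts before the other ends.
Sorted by start: A, B, C, D, E, F, G.
B starts before A ends → A and B overlap.
C starts after A ends — done with A.
C starts after B ends — done with B.
D starts after C ends — done with C.
E starts after D ends — done with D.
F starts before E ends → E and F overlap.
G starts after E ends.
G starts after F ends.
Overlapping pairs: A & B, E & F — 2 in total.

2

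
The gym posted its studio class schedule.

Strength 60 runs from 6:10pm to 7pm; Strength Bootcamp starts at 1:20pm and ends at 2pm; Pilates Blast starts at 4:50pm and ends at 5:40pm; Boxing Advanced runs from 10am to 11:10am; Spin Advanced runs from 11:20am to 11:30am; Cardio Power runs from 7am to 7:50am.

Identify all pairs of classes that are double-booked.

Check each pair: they overlap iff neither finishes before the other starts.
Sorted by start: Cardio Power, Boxing Advanced, Spin Advanced, Strength Bootcamp, Pilates Blast, Strength 60.
Boxing Advanced starts after Cardio Power ends — done with Cardio Power.
Spin Advanced starts after Boxing Advanced ends — done with Boxing Advanced.
Strength Bootcamp starts after Spin Advanced ends — done with Spin Advanced.
Pilates Blast starts after Strength Bootcamp ends — done with Strength Bootcamp.
Strength 60 starts after Pilates Blast ends.

no overlapping pairs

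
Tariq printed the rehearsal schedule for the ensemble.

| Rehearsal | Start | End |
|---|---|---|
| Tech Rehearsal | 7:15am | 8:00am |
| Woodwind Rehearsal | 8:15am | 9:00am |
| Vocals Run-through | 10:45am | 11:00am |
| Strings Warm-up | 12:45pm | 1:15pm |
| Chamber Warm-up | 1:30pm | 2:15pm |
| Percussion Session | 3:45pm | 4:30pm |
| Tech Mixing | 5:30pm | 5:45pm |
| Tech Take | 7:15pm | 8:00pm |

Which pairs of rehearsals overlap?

Sorted by start: Tech Rehearsal, Woodwind Rehearsal, Vocals Run-through, Strings Warm-up, Chamber Warm-up, Percussion Session, Tech Mixing, Tech Take.
Woodwind Rehearsal starts after Tech Rehearsal ends, so nothing later overlaps Tech Rehearsal either.
Vocals Run-through starts after Woodwind Rehearsal ends, so nothing later overlaps Woodwind Rehearsal either.
Strings Warm-up starts after Vocals Run-through ends, so nothing later overlaps Vocals Run-through either.
Chamber Warm-up starts after Strings Warm-up ends, so nothing later overlaps Strings Warm-up either.
Percussion Session starts after Chamber Warm-up ends, so nothing later overlaps Chamber Warm-up either.
Tech Mixing starts after Percussion Session ends, so nothing later overlaps Percussion Session either.
Tech Take starts after Tech Mixing ends.

no overlapping pairs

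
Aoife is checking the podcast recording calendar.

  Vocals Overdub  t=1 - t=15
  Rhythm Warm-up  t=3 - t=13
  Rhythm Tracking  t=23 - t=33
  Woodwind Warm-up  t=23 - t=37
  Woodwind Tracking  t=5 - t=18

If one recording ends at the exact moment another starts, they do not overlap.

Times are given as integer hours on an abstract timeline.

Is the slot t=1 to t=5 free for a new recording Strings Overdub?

No — it overlaps Rhythm Warm-up, Vocals Overdub

Vocals Overdub: starts t=1 before Strings Overdub ends t=5, and ends t=15 after Strings Overdub starts t=1 → overlap.
Rhythm Warm-up: starts t=3 before Strings Overdub ends t=5, and ends t=13 after Strings Overdub starts t=1 → overlap.
Woodwind Tracking: starts t=5 at or after Strings Overdub ends t=5 → clear.
Woodwind Warm-up: starts t=23 at or after Strings Overdub ends t=5 → clear.
Rhythm Tracking: starts t=23 at or after Strings Overdub ends t=5 → clear.
Strings Overdub overlaps Rhythm Warm-up, Vocals Overdub.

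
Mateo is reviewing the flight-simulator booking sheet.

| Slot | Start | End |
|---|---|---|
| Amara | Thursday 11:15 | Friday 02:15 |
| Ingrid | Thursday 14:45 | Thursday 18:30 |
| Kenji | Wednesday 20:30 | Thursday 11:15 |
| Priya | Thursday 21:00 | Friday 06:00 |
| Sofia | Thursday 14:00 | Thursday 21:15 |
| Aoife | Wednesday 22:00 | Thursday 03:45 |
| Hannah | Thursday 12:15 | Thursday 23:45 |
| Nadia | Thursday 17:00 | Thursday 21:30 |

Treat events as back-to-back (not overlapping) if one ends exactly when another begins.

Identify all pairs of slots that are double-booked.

Check each pair: they overlap iff neither finishes before the other starts.
Sorted by start: Kenji, Aoife, Amara, Hannah, Sofia, Ingrid, Nadia, Priya.
Aoife starts before Kenji ends → Kenji and Aoife overlap.
Amara starts exactly when Kenji ends (back-to-back, no overlap), so Kenji has no further overlaps.
Amara starts after Aoife ends, so Aoife has no further overlaps.
Hannah starts before Amara ends → Amara and Hannah overlap.
Sofia starts before Amara ends → Amara and Sofia overlap.
Ingrid starts before Amara ends → Amara and Ingrid overlap.
Nadia starts before Amara ends → Amara and Nadia overlap.
Priya starts before Amara ends → Amara and Priya overlap.
Sofia starts before Hannah ends → Hannah and Sofia overlap.
Ingrid starts before Hannah ends → Hannah and Ingrid overlap.
Nadia starts before Hannah ends → Hannah and Nadia overlap.
Priya starts before Hannah ends → Hannah and Priya overlap.
Ingrid starts before Sofia ends → Sofia and Ingrid overlap.
Nadia starts before Sofia ends → Sofia and Nadia overlap.
Priya starts before Sofia ends → Sofia and Priya overlap.
Nadia starts before Ingrid ends → Ingrid and Nadia overlap.
Priya starts after Ingrid ends.
Priya starts before Nadia ends → Nadia and Priya overlap.

Amara & Hannah, Amara & Ingrid, Amara & Nadia, Amara & Priya, Amara & Sofia, Aoife & Kenji, Hannah & Ingrid, Hannah & Nadia, Hannah & Priya, Hannah & Sofia, Ingrid & Nadia, Ingrid & Sofia, Nadia & Priya, Nadia & Sofia, Priya & Sofia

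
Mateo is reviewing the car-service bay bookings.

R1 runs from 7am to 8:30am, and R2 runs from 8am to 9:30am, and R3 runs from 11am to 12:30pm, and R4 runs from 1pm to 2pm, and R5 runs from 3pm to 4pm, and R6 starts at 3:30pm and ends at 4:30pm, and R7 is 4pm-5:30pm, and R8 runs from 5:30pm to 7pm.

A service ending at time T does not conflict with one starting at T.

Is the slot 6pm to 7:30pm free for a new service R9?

No — it overlaps R8

R1: ends 8:30am at or before R9 starts 6pm → clear.
R2: ends 9:30am at or before R9 starts 6pm → clear.
R3: ends 12:30pm at or before R9 starts 6pm → clear.
R4: ends 2pm at or before R9 starts 6pm → clear.
R5: ends 4pm at or before R9 starts 6pm → clear.
R6: ends 4:30pm at or before R9 starts 6pm → clear.
R7: ends 5:30pm at or before R9 starts 6pm → clear.
R8: starts 5:30pm before R9 ends 7:30pm, and ends 7pm after R9 starts 6pm → overlap.
R9 overlaps R8.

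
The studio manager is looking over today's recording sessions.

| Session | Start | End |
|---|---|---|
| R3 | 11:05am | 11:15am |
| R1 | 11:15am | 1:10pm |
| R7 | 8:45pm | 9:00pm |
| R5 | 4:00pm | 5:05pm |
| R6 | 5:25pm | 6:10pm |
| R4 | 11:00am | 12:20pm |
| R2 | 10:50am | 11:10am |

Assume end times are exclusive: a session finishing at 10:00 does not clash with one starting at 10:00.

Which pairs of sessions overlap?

R1 & R4, R2 & R3, R2 & R4, R3 & R4

Two intervals overlap when each starts before the other ends.
Sorted by start: R2, R4, R3, R1, R5, R6, R7.
R4 starts before R2 ends → R2 and R4 overlap.
R3 starts before R2 ends → R2 and R3 overlap.
R1 starts after R2 ends, so R2 has no further overlaps.
R3 starts before R4 ends → R4 and R3 overlap.
R1 starts before R4 ends → R4 and R1 overlap.
R5 starts after R4 ends, so R4 has no further overlaps.
R1 starts exactly when R3 ends (back-to-back, no overlap), so R3 has no further overlaps.
R5 starts after R1 ends, so R1 has no further overlaps.
R6 starts after R5 ends, so R5 has no further overlaps.
R7 starts after R6 ends.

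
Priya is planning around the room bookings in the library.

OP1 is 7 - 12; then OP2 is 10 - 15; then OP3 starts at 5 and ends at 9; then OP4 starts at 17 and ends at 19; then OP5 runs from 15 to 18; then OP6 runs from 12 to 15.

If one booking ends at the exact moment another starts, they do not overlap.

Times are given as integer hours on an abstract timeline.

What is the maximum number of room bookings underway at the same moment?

Sweep the timeline, counting +1 at each start and −1 at each end (ends before starts at a tie):
5 start OP3 → 1
7 start OP1 → 2
9 end OP3 → 1
10 start OP2 → 2
12 end OP1 → 1
12 start OP6 → 2
15 end OP2 → 1
15 end OP6 → 0
15 start OP5 → 1
17 start OP4 → 2
18 end OP5 → 1
19 end OP4 → 0
Peak is 2, at 7 (OP1, OP3).

2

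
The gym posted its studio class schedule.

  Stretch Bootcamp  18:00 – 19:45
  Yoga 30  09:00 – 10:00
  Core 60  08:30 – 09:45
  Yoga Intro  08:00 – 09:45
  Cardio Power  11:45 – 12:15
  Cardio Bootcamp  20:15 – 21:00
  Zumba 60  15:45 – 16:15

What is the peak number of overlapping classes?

3

Sort all start/end points and keep a running count:
08:00 start Yoga Intro → 1
08:30 start Core 60 → 2
09:00 start Yoga 30 → 3
09:45 end Core 60 → 2
09:45 end Yoga Intro → 1
10:00 end Yoga 30 → 0
11:45 start Cardio Power → 1
12:15 end Cardio Power → 0
15:45 start Zumba 60 → 1
16:15 end Zumba 60 → 0
18:00 start Stretch Bootcamp → 1
19:45 end Stretch Bootcamp → 0
20:15 start Cardio Bootcamp → 1
21:00 end Cardio Bootcamp → 0
Peak is 3, at 09:00 (Core 60, Yoga 30, Yoga Intro).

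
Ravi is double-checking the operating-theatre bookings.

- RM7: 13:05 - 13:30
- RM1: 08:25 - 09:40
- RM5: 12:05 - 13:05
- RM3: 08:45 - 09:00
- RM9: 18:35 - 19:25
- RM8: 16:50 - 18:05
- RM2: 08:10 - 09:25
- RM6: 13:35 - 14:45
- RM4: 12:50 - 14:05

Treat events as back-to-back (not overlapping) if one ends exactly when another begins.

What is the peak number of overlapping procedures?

Walk through starts and ends in time order (an end at T is processed before a start at T):
08:10 start RM2 → 1
08:25 start RM1 → 2
08:45 start RM3 → 3
09:00 end RM3 → 2
09:25 end RM2 → 1
09:40 end RM1 → 0
12:05 start RM5 → 1
12:50 start RM4 → 2
13:05 end RM5 → 1
13:05 start RM7 → 2
13:30 end RM7 → 1
13:35 start RM6 → 2
14:05 end RM4 → 1
14:45 end RM6 → 0
16:50 start RM8 → 1
18:05 end RM8 → 0
18:35 start RM9 → 1
19:25 end RM9 → 0
Peak is 3, at 08:45 (RM1, RM2, RM3).

3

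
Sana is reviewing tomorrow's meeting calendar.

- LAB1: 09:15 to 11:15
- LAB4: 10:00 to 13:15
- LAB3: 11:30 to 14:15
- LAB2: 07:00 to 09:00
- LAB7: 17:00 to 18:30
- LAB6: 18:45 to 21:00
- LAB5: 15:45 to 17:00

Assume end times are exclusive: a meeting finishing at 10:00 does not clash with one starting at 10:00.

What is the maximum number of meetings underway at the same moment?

2

Sort all start/end points and keep a running count:
07:00 start LAB2 → 1
09:00 end LAB2 → 0
09:15 start LAB1 → 1
10:00 start LAB4 → 2
11:15 end LAB1 → 1
11:30 start LAB3 → 2
13:15 end LAB4 → 1
14:15 end LAB3 → 0
15:45 start LAB5 → 1
17:00 end LAB5 → 0
17:00 start LAB7 → 1
18:30 end LAB7 → 0
18:45 start LAB6 → 1
21:00 end LAB6 → 0
Peak is 2, at 10:00 (LAB1, LAB4).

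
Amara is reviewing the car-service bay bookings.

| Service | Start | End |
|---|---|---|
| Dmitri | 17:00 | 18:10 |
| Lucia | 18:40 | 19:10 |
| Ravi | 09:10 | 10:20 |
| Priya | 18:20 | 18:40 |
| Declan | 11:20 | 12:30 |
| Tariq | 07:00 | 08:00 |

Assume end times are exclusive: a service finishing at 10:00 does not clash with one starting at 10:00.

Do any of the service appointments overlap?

Sorted by start: Tariq, Ravi, Declan, Dmitri, Priya, Lucia.
Ravi starts after Tariq ends, so nothing later overlaps Tariq either.
Declan starts after Ravi ends, so nothing later overlaps Ravi either.
Dmitri starts after Declan ends, so nothing later overlaps Declan either.
Priya starts after Dmitri ends, so nothing later overlaps Dmitri either.
Lucia starts exactly when Priya ends (back-to-back, no overlap).
Every pair is clear; the schedule has no overlaps.

No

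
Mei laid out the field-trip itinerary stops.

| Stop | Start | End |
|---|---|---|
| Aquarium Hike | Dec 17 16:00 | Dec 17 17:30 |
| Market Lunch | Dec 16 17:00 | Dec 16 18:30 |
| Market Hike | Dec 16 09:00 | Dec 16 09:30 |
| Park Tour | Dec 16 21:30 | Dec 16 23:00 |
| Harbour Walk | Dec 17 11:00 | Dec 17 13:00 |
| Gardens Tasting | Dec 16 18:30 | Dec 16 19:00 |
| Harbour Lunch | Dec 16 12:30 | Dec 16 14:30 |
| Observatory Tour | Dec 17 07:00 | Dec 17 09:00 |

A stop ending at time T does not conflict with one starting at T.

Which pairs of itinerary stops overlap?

no overlapping pairs

Check each pair: they overlap iff neither finishes before the other starts.
Sorted by start: Market Hike, Harbour Lunch, Market Lunch, Gardens Tasting, Park Tour, Observatory Tour, Harbour Walk, Aquarium Hike.
Harbour Lunch starts after Market Hike ends, so nothing later overlaps Market Hike either.
Market Lunch starts after Harbour Lunch ends, so nothing later overlaps Harbour Lunch either.
Gardens Tasting starts exactly when Market Lunch ends (back-to-back, no overlap), so nothing later overlaps Market Lunch either.
Park Tour starts after Gardens Tasting ends, so nothing later overlaps Gardens Tasting either.
Observatory Tour starts after Park Tour ends, so nothing later overlaps Park Tour either.
Harbour Walk starts after Observatory Tour ends, so nothing later overlaps Observatory Tour either.
Aquarium Hike starts after Harbour Walk ends.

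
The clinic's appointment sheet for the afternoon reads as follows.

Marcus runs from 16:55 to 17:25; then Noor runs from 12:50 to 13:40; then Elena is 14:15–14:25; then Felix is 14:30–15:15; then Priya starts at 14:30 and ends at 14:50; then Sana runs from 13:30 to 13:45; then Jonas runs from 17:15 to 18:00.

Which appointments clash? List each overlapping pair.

Felix & Priya, Jonas & Marcus, Noor & Sana

Two intervals overlap when each starts before the other ends.
Sorted by start: Noor, Sana, Elena, Priya, Felix, Marcus, Jonas.
Sana starts before Noor ends → Noor and Sana overlap.
Elena starts after Noor ends; Noor is clear from here.
Elena starts after Sana ends; Sana is clear from here.
Priya starts after Elena ends; Elena is clear from here.
Felix starts before Priya ends → Priya and Felix overlap.
Marcus starts after Priya ends; Priya is clear from here.
Marcus starts after Felix ends; Felix is clear from here.
Jonas starts before Marcus ends → Marcus and Jonas overlap.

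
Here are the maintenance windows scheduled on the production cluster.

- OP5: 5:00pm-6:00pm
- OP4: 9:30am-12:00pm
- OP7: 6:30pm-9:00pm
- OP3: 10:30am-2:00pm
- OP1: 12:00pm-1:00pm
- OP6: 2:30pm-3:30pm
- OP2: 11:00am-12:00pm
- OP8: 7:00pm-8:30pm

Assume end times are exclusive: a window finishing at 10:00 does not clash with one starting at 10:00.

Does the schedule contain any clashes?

Yes

Two intervals overlap when each starts before the other ends.
Sorted by start: OP4, OP3, OP2, OP1, OP6, OP5, OP7, OP8.
OP3 starts before OP4 ends → OP4 and OP3 overlap.
That's a conflict, so the schedule is not conflict-free.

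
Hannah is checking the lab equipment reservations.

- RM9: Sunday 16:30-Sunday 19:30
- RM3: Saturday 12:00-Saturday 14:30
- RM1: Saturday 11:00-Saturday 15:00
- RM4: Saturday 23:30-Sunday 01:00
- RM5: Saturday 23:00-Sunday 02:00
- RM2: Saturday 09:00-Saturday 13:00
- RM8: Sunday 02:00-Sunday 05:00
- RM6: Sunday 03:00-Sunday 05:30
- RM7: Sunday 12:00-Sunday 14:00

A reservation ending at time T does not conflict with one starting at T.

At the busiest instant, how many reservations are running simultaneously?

Walk through starts and ends in time order (an end at T is processed before a start at T):
Saturday 09:00 start RM2 → 1
Saturday 11:00 start RM1 → 2
Saturday 12:00 start RM3 → 3
Saturday 13:00 end RM2 → 2
Saturday 14:30 end RM3 → 1
Saturday 15:00 end RM1 → 0
Saturday 23:00 start RM5 → 1
Saturday 23:30 start RM4 → 2
Sunday 01:00 end RM4 → 1
Sunday 02:00 end RM5 → 0
Sunday 02:00 start RM8 → 1
Sunday 03:00 start RM6 → 2
Sunday 05:00 end RM8 → 1
Sunday 05:30 end RM6 → 0
Sunday 12:00 start RM7 → 1
Sunday 14:00 end RM7 → 0
Sunday 16:30 start RM9 → 1
Sunday 19:30 end RM9 → 0
Peak is 3, at Saturday 12:00 (RM1, RM2, RM3).

3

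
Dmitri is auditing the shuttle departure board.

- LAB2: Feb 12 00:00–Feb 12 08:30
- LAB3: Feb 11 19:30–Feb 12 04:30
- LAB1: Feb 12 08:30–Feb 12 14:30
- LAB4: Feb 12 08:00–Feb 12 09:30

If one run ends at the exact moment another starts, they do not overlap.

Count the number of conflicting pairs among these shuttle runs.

3

Check each pair: they overlap iff neither finishes before the other starts.
Sorted by start: LAB3, LAB2, LAB4, LAB1.
LAB2 starts before LAB3 ends → LAB3 and LAB2 overlap.
LAB4 starts after LAB3 ends — done with LAB3.
LAB4 starts before LAB2 ends → LAB2 and LAB4 overlap.
LAB1 starts exactly when LAB2 ends (back-to-back, no overlap).
LAB1 starts before LAB4 ends → LAB4 and LAB1 overlap.
Overlapping pairs: LAB1 & LAB4, LAB2 & LAB3, LAB2 & LAB4 — 3 in total.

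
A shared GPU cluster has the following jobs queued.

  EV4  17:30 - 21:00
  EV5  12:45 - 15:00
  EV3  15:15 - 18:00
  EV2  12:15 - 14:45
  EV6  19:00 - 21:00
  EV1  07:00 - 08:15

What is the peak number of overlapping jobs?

2

Sweep the timeline, counting +1 at each start and −1 at each end (ends before starts at a tie):
07:00 start EV1 → 1
08:15 end EV1 → 0
12:15 start EV2 → 1
12:45 start EV5 → 2
14:45 end EV2 → 1
15:00 end EV5 → 0
15:15 start EV3 → 1
17:30 start EV4 → 2
18:00 end EV3 → 1
19:00 start EV6 → 2
21:00 end EV4 → 1
21:00 end EV6 → 0
Peak is 2, at 12:45 (EV2, EV5).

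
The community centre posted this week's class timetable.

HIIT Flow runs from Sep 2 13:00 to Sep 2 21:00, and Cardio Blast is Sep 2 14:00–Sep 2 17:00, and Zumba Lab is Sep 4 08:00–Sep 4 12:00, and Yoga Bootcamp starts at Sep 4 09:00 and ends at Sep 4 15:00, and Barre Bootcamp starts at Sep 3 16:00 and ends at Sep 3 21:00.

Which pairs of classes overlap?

Two intervals overlap when each starts before the other ends.
Sorted by start: HIIT Flow, Cardio Blast, Barre Bootcamp, Zumba Lab, Yoga Bootcamp.
Cardio Blast starts before HIIT Flow ends → HIIT Flow and Cardio Blast overlap.
Barre Bootcamp starts after HIIT Flow ends; HIIT Flow is clear from here.
Barre Bootcamp starts after Cardio Blast ends; Cardio Blast is clear from here.
Zumba Lab starts after Barre Bootcamp ends; Barre Bootcamp is clear from here.
Yoga Bootcamp starts before Zumba Lab ends → Zumba Lab and Yoga Bootcamp overlap.

Cardio Blast & HIIT Flow, Yoga Bootcamp & Zumba Lab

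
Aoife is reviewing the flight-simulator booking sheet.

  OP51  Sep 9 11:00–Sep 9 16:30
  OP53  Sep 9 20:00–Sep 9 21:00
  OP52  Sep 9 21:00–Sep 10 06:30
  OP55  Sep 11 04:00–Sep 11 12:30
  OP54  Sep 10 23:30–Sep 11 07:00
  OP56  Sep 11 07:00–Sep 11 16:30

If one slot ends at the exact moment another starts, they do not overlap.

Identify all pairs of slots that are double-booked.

OP54 & OP55, OP55 & OP56

Sorted by start: OP51, OP53, OP52, OP54, OP55, OP56.
OP53 starts after OP51 ends; OP51 is clear from here.
OP52 starts exactly when OP53 ends (back-to-back, no overlap); OP53 is clear from here.
OP54 starts after OP52 ends; OP52 is clear from here.
OP55 starts before OP54 ends → OP54 and OP55 overlap.
OP56 starts exactly when OP54 ends (back-to-back, no overlap).
OP56 starts before OP55 ends → OP55 and OP56 overlap.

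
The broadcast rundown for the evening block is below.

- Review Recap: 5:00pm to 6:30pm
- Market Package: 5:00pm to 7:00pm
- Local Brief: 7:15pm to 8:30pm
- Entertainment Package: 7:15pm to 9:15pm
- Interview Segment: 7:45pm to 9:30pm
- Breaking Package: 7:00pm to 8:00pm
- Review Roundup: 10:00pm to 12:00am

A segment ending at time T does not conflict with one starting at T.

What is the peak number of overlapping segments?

Walk through starts and ends in time order (an end at T is processed before a start at T):
5:00pm start Market Package → 1
5:00pm start Review Recap → 2
6:30pm end Review Recap → 1
7:00pm end Market Package → 0
7:00pm start Breaking Package → 1
7:15pm start Entertainment Package → 2
7:15pm start Local Brief → 3
7:45pm start Interview Segment → 4
8:00pm end Breaking Package → 3
8:30pm end Local Brief → 2
9:15pm end Entertainment Package → 1
9:30pm end Interview Segment → 0
10:00pm start Review Roundup → 1
12:00am end Review Roundup → 0
Peak is 4, at 7:45pm (Breaking Package, Entertainment Package, Interview Segment, Local Brief).

4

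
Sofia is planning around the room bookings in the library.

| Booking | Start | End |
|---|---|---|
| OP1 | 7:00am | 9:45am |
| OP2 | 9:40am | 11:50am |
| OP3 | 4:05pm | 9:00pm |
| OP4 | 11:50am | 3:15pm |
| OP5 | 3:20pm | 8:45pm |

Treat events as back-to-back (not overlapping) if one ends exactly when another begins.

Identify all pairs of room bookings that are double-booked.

OP1 & OP2, OP3 & OP5

Sorted by start: OP1, OP2, OP4, OP5, OP3.
OP2 starts before OP1 ends → OP1 and OP2 overlap.
OP4 starts after OP1 ends, so OP1 has no further overlaps.
OP4 starts exactly when OP2 ends (back-to-back, no overlap), so OP2 has no further overlaps.
OP5 starts after OP4 ends, so OP4 has no further overlaps.
OP3 starts before OP5 ends → OP5 and OP3 overlap.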